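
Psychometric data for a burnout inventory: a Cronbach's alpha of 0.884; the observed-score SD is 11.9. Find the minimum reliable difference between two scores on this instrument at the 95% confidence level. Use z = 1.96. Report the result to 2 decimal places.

SEM = 11.90000 * √(1 − 0.88400) = 11.90000 * √0.11600 ≃ 11.90000 * 0.34059 ≃ 4.05299
SE_diff = √2 * SEM ≃ 5.73180
Smallest detectable difference = 1.96*5.73180 ≃ 11.23433

11.23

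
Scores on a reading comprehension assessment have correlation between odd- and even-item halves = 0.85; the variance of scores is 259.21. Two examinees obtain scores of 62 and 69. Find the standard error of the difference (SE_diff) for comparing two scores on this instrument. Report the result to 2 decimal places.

SD = √259.21 ≈ 16.100
Full-length reliability (Spearman-Brown) = 2(0.85)/(1+0.85) ≈ 0.919
The standard error of measurement is 16.100×√(1 − 0.919) ≈ 16.100×0.285 ≈ 4.584.
SE_diff = SEM × √2 ≈ 4.584 × 1.414 ≈ 6.483

6.48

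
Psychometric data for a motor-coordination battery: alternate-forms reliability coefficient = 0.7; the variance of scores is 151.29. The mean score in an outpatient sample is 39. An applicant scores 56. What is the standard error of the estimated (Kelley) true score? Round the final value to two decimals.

σ = 151.29^(1/2) = 12.30000
SE_est = 12.30000×√(0.70000×0.30000) ≈ 5.63657

5.64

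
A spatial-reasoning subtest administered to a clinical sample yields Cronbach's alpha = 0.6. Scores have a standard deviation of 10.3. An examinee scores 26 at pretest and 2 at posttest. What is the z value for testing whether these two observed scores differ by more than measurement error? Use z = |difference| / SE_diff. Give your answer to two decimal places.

2.61

The standard error of measurement is 10.300*√(1 − 0.600) ≈ 10.300*0.632 ≈ 6.514.
SE_diff = SEM * √2 ≈ 6.514 * 1.414 ≈ 9.213
z = |26 − 2| / 9.213 = 24 / 9.213 ≈ 2.605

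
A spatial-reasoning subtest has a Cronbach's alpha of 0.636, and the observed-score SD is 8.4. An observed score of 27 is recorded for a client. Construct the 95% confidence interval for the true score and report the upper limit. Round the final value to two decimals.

36.93

SEM = 8.4000 · √(1 − 0.6360) = 8.4000 · √0.3640 ≈ 8.4000 · 0.6033 ≈ 5.0679
1.96 · SEM ≈ 9.9331
Upper bound: 27 + 9.9331 = 36.9331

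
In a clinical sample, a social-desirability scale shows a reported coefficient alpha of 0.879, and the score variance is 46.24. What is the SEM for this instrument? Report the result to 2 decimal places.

2.37

SD = √46.24 ≃ 6.800
SEM = 6.800 * √(1 − 0.879) = 6.800 * √0.121 ≃ 6.800 * 0.348 ≃ 2.365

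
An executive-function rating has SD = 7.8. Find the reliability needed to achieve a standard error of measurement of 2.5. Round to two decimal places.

0.90

r = 1 − (2.500/7.8)² ≈ 1 − 0.103 ≈ 0.897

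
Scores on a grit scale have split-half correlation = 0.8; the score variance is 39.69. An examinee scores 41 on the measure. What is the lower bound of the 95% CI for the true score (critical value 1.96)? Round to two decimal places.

36.88

SD = √39.69 ≈ 6.3000
r_full = 2·0.8 / (1 + 0.8) ≈ 0.8889
SEM = 6.3000·√(1 − 0.8889) ≈ 2.1000
Half-width = 1.96·2.1000 ≈ 4.1160
Lower bound: 41 − 4.1160 = 36.8840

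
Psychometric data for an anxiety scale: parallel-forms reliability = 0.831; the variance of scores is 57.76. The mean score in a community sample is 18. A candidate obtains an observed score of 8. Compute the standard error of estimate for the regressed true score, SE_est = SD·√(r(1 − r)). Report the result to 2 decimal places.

2.85

σ = 57.76^(1/2) = 7.6000
SE_est = 7.6000×√(0.8310×0.1690) ≃ 2.8481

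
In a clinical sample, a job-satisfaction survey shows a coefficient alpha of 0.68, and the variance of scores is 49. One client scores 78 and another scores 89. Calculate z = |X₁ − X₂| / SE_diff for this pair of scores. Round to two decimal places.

σ = 49^(1/2) = 7.000
SEM = 7.000 × √(1 − 0.680) = 7.000 × √0.320 ≈ 7.000 × 0.566 ≈ 3.960
SE_diff = SEM × √2 ≈ 3.960 × 1.414 ≈ 5.600
z = 11 / 5.600 ≈ 1.964

1.96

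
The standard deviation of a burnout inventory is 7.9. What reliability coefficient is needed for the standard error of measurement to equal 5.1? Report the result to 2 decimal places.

0.58

r = 1 − (5.10000/7.9)² ≃ 1 − 0.41676 ≃ 0.58324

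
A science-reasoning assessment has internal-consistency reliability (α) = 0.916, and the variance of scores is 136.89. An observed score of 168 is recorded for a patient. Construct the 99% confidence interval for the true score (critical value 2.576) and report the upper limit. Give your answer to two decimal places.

176.74

σ = 136.89^(1/2) = 11.7000
SEM = 11.7000*√(1 − 0.9160) ≈ 3.3910
Margin = 2.576 * 3.3910 ≈ 8.7352
Upper limit = 168 + 8.7352 ≈ 176.7352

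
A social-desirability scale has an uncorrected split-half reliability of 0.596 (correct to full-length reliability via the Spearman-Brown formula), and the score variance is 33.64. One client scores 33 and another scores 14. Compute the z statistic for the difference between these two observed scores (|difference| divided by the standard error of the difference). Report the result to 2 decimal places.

σ = 33.64^(1/2) = 5.800
Full-length reliability (Spearman-Brown) = 2(0.596)/(1+0.596) ≈ 0.747
SEM = 5.800 × √(1 − 0.747) = 5.800 × √0.253 ≈ 5.800 × 0.503 ≈ 2.918
SE_diff = √2 × SEM ≈ 4.127
z = 19 / 4.127 ≈ 4.604

4.60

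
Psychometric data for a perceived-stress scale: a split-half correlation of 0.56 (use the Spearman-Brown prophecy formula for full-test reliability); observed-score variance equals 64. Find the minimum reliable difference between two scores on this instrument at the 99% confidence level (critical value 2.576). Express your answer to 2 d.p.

SD = √64 = 8.0000
r_full = 2·0.56 / (1 + 0.56) ≈ 0.7179
SEM = 8.0000 · √(1 − 0.7179) = 8.0000 · √0.2821 ≈ 8.0000 · 0.5311 ≈ 4.2487
SE_diff = SEM · √2 ≈ 4.2487 · 1.4142 ≈ 6.0085
Smallest detectable difference = 2.576·6.0085 ≈ 15.4780

15.48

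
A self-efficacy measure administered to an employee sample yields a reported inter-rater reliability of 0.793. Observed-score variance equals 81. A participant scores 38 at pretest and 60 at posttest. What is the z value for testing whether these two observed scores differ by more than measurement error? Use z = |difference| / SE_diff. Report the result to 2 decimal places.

3.80

SD = √81 ≈ 9.000
SEM = 9.000 * √(1 − 0.793) = 9.000 * √0.207 ≈ 9.000 * 0.455 ≈ 4.095
SE_diff = SEM * √2 ≈ 4.095 * 1.414 ≈ 5.791
z = 22 / 5.791 ≈ 3.799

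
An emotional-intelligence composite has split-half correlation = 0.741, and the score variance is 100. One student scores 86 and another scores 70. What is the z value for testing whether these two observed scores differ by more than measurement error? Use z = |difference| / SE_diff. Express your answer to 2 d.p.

SD = √100 = 10.000
r_full = 2·0.741 / (1 + 0.741) ≃ 0.851
SEM = 10.000·√(1 − 0.851) ≃ 3.857
SE_diff = SEM · √2 ≃ 3.857 · 1.414 ≃ 5.455
z = 16 / 5.455 ≃ 2.933

2.93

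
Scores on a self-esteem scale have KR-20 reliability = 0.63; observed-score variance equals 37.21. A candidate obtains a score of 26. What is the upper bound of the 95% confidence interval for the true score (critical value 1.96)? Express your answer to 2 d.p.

SD = √37.21 ≈ 6.1000
The standard error of measurement is 6.1000×√(1 − 0.6300) ≈ 6.1000×0.6083 ≈ 3.7105.
Half-width = 1.96×3.7105 ≈ 7.2726
Upper bound: 26 + 7.2726 = 33.2726

33.27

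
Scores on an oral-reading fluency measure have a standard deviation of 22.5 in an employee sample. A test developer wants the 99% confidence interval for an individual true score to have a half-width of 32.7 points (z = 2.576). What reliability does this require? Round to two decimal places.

SEM needed = half-width / z = 32.7/2.576 ≈ 12.694
Required reliability = 1 − (SEM/SD)² = 1 − 0.318 ≈ 0.682

0.68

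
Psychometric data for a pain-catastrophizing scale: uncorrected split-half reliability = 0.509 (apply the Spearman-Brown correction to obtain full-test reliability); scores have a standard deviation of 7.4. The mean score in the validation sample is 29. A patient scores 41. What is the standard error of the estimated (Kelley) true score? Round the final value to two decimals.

3.47

Spearman-Brown: r = 2(0.509) / (1 + 0.509) = 1.0180 / 1.5090 ≈ 0.6746
SE_est = SD × √(r(1 − r)) = 7.4000 × √0.2195 ≈ 7.4000 × 0.4685 ≈ 3.4670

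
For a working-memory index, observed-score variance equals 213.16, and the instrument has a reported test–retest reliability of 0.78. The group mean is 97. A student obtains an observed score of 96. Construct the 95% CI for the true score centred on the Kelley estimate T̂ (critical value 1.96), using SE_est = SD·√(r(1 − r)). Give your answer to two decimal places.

[84.37, 108.07]

SD = √213.16 ≈ 14.6000
T̂ = r·X + (1 − r)·M = 0.7800*96 + 0.2200*97 = 74.8800 + 21.3400 ≈ 96.2200
SE_est = SD * √(r(1 − r)) = 14.6000 * √0.1716 ≈ 14.6000 * 0.4142 ≈ 6.0480
CI = 96.2200 ± 1.96 * 6.0480 → [84.3659, 108.0741]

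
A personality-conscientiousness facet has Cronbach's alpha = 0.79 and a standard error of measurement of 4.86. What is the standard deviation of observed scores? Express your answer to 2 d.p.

10.61

SD = 4.86 / √(1 − 0.79) ≃ 10.6054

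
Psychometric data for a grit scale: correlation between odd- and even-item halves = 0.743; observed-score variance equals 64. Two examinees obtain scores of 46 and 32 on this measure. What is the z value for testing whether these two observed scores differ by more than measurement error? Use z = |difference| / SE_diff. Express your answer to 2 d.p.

SD = √64 = 8.00000
r_full = 2·0.743 / (1 + 0.743) ≈ 0.85255
The standard error of measurement is 8.00000*√(1 − 0.85255) ≈ 8.00000*0.38399 ≈ 3.07191.
SE_diff = SEM * √2 ≈ 3.07191 * 1.41421 ≈ 4.34433
z = |46 − 32| / 4.34433 = 14 / 4.34433 ≈ 3.22259

3.22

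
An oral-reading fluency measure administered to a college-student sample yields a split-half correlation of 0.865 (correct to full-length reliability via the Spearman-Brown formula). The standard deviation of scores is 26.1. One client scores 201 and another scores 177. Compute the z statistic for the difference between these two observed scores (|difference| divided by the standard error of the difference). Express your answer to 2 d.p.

2.42

Spearman-Brown: r = 2(0.865) / (1 + 0.865) = 1.7300 / 1.8650 ≈ 0.9276
SEM = 26.1000 × √(1 − 0.9276) = 26.1000 × √0.0724 ≈ 26.1000 × 0.2690 ≈ 7.0221
SE_diff = √2 × SEM ≈ 9.9308
z = |201 − 177| / 9.9308 = 24 / 9.9308 ≈ 2.4167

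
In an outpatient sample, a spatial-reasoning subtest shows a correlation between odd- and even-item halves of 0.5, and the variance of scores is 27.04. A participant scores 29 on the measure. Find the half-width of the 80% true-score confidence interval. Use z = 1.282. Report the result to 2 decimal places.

SD = √27.04 ≈ 5.2000
Spearman-Brown: r = 2(0.5) / (1 + 0.5) = 1.0000 / 1.5000 ≈ 0.6667
The standard error of measurement is 5.2000·√(1 − 0.6667) ≈ 5.2000·0.5774 ≈ 3.0022.
Margin = 1.282 · 3.0022 ≈ 3.8488

3.85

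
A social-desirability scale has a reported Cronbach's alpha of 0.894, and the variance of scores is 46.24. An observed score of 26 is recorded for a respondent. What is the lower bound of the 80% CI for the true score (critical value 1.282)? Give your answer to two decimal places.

23.16

σ = 46.24^(1/2) = 6.800
SEM = 6.800 * √(1 − 0.894) = 6.800 * √0.106 ≃ 6.800 * 0.326 ≃ 2.214
Margin = 1.282 * 2.214 ≃ 2.838
Lower bound: 26 − 2.838 = 23.162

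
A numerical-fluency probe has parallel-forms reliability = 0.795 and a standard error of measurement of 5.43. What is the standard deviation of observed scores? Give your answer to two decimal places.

σ = SEM·(1 − r)^(−1/2) ≈ 5.43*2.209 ≈ 11.993

11.99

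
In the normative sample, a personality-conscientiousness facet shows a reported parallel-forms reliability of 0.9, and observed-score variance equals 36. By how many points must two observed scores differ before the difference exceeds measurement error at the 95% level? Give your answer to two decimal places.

σ = 36^(1/2) = 6.000
SEM = 6.000 * √(1 − 0.900) = 6.000 * √0.100 ≈ 6.000 * 0.316 ≈ 1.897
Standard error of the difference = 1.897·√2 ≈ 2.683
Smallest detectable difference = 1.96*2.683 ≈ 5.259

5.26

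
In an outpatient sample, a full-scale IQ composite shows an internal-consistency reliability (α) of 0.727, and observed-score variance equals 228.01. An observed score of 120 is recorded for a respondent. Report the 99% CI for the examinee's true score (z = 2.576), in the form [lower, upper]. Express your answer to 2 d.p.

SD = √228.01 ≈ 15.1000
The standard error of measurement is 15.1000*√(1 − 0.7270) ≈ 15.1000*0.5225 ≈ 7.8897.
Half-width = 2.576*7.8897 ≈ 20.3238
Interval: (99.6762, 140.3238)

[99.68, 140.32]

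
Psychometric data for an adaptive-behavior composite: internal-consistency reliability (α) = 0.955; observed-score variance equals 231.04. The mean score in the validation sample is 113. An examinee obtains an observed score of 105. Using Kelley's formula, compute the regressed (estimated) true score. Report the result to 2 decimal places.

105.36

T̂ = 0.95500(105) + 0.04500(113) ≈ 105.36000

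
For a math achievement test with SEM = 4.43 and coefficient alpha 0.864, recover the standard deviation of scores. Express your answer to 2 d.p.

12.01

σ = SEM·(1 − r)^(−1/2) ≈ 4.43·2.712 ≈ 12.013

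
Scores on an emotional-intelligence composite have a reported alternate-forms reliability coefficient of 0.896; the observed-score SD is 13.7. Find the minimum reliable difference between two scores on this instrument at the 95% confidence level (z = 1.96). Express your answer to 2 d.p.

12.25

The standard error of measurement is 13.7000×√(1 − 0.8960) ≈ 13.7000×0.3225 ≈ 4.4181.
SE_diff = SEM × √2 ≈ 4.4181 × 1.4142 ≈ 6.2482
Minimum reliable difference = 1.96 × SE_diff ≈ 1.96 × 6.2482 ≈ 12.2464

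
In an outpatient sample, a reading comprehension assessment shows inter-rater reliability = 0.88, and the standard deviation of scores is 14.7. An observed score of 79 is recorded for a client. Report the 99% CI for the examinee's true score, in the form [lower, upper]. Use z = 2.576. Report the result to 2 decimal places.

[65.88, 92.12]

SEM = 14.7000 * √(1 − 0.8800) = 14.7000 * √0.1200 ≈ 14.7000 * 0.3464 ≈ 5.0922
Half-width = 2.576*5.0922 ≈ 13.1176
99% CI: 79 ± 13.1176 = [65.8824, 92.1176]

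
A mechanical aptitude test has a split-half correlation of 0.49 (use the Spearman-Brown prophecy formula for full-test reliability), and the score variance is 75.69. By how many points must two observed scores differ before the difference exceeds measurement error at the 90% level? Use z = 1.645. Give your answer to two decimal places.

11.84

σ = 75.69^(1/2) = 8.7000
Spearman-Brown: r = 2(0.49) / (1 + 0.49) = 0.9800 / 1.4900 ≈ 0.6577
SEM = 8.7000 · √(1 − 0.6577) = 8.7000 · √0.3423 ≈ 8.7000 · 0.5850 ≈ 5.0899
SE_diff = SEM · √2 ≈ 5.0899 · 1.4142 ≈ 7.1982
Smallest detectable difference = 1.645·7.1982 ≈ 11.8411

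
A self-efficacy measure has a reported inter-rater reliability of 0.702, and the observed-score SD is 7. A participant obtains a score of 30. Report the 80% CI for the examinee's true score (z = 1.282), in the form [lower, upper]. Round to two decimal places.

[25.10, 34.90]

SEM = 7.000 × √(1 − 0.702) = 7.000 × √0.298 ≈ 7.000 × 0.546 ≈ 3.821
Half-width = 1.282×3.821 ≈ 4.899
Interval: (25.101, 34.899)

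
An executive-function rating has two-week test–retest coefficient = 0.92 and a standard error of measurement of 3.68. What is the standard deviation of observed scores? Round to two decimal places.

13.01

SD = SEM / √(1 − r) = 3.68 / √0.0800 ≈ 3.68 / 0.2828 ≈ 13.0108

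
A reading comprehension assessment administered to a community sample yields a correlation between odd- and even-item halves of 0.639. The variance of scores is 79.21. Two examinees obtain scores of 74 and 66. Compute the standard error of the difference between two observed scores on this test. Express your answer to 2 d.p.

5.91

SD = √79.21 ≈ 8.900
r_full = 2·0.639 / (1 + 0.639) ≈ 0.780
The standard error of measurement is 8.900×√(1 − 0.780) ≈ 8.900×0.469 ≈ 4.177.
Standard error of the difference = 4.177·√2 ≈ 5.907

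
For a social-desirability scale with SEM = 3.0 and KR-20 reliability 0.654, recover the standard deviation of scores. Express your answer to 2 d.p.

5.10

SD = 3.0 / √(1 − 0.654) ≃ 5.100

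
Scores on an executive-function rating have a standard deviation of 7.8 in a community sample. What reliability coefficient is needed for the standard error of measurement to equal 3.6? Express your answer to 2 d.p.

Required reliability = 1 − (SEM/SD)² = 1 − 0.2130 ≃ 0.7870

0.79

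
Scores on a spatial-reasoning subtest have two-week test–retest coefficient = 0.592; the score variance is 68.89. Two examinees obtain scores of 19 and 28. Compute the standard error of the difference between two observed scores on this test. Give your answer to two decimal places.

7.50

SD = √68.89 = 8.3000
SEM = 8.3000 · √(1 − 0.5920) = 8.3000 · √0.4080 ≃ 8.3000 · 0.6387 ≃ 5.3016
SE_diff = SEM · √2 ≃ 5.3016 · 1.4142 ≃ 7.4976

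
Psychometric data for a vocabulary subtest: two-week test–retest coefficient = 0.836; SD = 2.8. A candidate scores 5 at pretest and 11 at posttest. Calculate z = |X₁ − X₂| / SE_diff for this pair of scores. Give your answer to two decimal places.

SEM = 2.80000×√(1 − 0.83600) ≈ 1.13391
Standard error of the difference = 1.13391·√2 ≈ 1.60360
z = 6 / 1.60360 ≈ 3.74159

3.74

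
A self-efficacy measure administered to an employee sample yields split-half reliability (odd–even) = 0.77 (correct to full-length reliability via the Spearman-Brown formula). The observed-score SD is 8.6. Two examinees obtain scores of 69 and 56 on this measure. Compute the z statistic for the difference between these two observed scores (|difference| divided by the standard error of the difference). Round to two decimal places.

2.97

r_full = 2·0.77 / (1 + 0.77) ≈ 0.8701
SEM = 8.6000 × √(1 − 0.8701) = 8.6000 × √0.1299 ≈ 8.6000 × 0.3605 ≈ 3.1001
Standard error of the difference = 3.1001·√2 ≈ 4.3842
z = 13 / 4.3842 ≈ 2.9652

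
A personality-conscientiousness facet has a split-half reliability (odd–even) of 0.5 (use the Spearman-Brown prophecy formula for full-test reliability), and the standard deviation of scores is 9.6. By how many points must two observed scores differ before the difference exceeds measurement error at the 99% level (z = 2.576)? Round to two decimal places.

20.19

r_full = 2·0.5 / (1 + 0.5) ≈ 0.6667
SEM = 9.6000 * √(1 − 0.6667) = 9.6000 * √0.3333 ≈ 9.6000 * 0.5774 ≈ 5.5426
SE_diff = SEM * √2 ≈ 5.5426 * 1.4142 ≈ 7.8384
Smallest detectable difference = 2.576*7.8384 ≈ 20.1916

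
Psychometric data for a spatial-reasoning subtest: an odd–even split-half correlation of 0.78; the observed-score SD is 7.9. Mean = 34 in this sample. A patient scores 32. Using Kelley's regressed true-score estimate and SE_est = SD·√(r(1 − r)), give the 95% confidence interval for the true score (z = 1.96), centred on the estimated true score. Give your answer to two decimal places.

[27.15, 37.34]

Spearman-Brown: r = 2(0.78) / (1 + 0.78) = 1.5600 / 1.7800 ≃ 0.8764
T̂ = r·X + (1 − r)·M = 0.8764×32 + 0.1236×34 ≃ 28.0449 + 4.2022 ≃ 32.2472
SE_est = 7.9000×√(0.8764×0.1236) ≃ 2.6000
CI = 32.2472 ± 1.96 × 2.6000 → [27.1511, 37.3433]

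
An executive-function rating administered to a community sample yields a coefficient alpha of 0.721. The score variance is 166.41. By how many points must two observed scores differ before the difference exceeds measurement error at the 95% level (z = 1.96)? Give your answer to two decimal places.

SD = √166.41 = 12.9000
SEM = 12.9000 × √(1 − 0.7210) = 12.9000 × √0.2790 ≃ 12.9000 × 0.5282 ≃ 6.8138
Standard error of the difference = 6.8138·√2 ≃ 9.6362
Smallest detectable difference = 1.96×9.6362 ≃ 18.8870

18.89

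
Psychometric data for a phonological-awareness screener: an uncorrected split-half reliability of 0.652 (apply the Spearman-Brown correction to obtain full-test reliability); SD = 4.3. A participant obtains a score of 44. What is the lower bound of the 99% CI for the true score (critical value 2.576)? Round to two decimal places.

38.92

Full-length reliability (Spearman-Brown) = 2(0.652)/(1+0.652) ≃ 0.789
The standard error of measurement is 4.300*√(1 − 0.789) ≃ 4.300*0.459 ≃ 1.974.
Margin = 2.576 * 1.974 ≃ 5.084
Lower bound: 44 − 5.084 = 38.916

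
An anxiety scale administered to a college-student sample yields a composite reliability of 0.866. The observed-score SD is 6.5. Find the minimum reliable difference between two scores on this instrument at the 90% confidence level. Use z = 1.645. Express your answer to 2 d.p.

SEM = 6.5000 * √(1 − 0.8660) = 6.5000 * √0.1340 ≃ 6.5000 * 0.3661 ≃ 2.3794
SE_diff = SEM * √2 ≃ 2.3794 * 1.4142 ≃ 3.3650
Minimum reliable difference = 1.645 * SE_diff ≃ 1.645 * 3.3650 ≃ 5.5354

5.54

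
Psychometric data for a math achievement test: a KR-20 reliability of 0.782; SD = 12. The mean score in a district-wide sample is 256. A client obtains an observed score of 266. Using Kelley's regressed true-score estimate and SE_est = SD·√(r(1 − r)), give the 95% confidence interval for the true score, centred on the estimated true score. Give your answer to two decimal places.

[254.11, 273.53]

T̂ = r·X + (1 − r)·M = 0.782*266 + 0.218*256 = 208.012 + 55.808 ≈ 263.820
SE_est = SD * √(r(1 − r)) = 12.000 * √0.170 ≈ 12.000 * 0.413 ≈ 4.955
CI = 263.820 ± 1.96 * 4.955 → [254.109, 273.531]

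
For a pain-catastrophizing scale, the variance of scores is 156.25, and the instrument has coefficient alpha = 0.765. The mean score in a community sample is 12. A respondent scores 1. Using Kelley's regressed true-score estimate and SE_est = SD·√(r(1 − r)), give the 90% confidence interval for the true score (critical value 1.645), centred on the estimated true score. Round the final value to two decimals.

SD = √156.25 ≃ 12.500
T̂ = 0.765(1) + 0.235(12) ≃ 3.585
SE_est = SD * √(r(1 − r)) = 12.500 * √0.180 ≃ 12.500 * 0.424 ≃ 5.300
90% CI: 3.585 ± 8.718 ≃ (-5.133, 12.303)

[-5.13, 12.30]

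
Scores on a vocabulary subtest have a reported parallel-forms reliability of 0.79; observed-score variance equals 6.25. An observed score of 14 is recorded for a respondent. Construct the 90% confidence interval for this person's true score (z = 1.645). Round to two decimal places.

SD = √6.25 = 2.50000
SEM = 2.50000×√(1 − 0.79000) ≈ 1.14564
Margin = 1.645 × 1.14564 ≈ 1.88458
90% CI: 14 ± 1.88458 = [12.11542, 15.88458]

[12.12, 15.88]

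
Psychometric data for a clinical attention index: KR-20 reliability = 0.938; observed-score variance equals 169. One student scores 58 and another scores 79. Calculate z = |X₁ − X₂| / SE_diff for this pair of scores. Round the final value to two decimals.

SD = √169 ≈ 13.0000
SEM = 13.0000 · √(1 − 0.9380) = 13.0000 · √0.0620 ≈ 13.0000 · 0.2490 ≈ 3.2370
Standard error of the difference = 3.2370·√2 ≈ 4.5778
z = |58 − 79| / 4.5778 = 21 / 4.5778 ≈ 4.5874

4.59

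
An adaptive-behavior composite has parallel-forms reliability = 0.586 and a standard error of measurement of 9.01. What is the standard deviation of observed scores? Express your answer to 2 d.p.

SD = 9.01 / √(1 − 0.586) ≈ 14.0031

14.00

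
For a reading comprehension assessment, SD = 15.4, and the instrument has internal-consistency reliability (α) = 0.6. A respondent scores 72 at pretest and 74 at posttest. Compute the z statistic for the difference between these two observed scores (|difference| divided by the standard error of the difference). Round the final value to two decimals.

The standard error of measurement is 15.40000·√(1 − 0.60000) ≃ 15.40000·0.63246 ≃ 9.73982.
SE_diff = SEM · √2 ≃ 9.73982 · 1.41421 ≃ 13.77418
z = 2 / 13.77418 ≃ 0.14520

0.15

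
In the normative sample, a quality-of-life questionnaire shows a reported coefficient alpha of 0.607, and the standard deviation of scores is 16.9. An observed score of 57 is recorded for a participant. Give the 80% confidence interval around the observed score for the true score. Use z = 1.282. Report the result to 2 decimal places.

[43.42, 70.58]

The standard error of measurement is 16.90000*√(1 − 0.60700) ≃ 16.90000*0.62690 ≃ 10.59456.
Margin = 1.282 * 10.59456 ≃ 13.58223
Interval: (43.41777, 70.58223)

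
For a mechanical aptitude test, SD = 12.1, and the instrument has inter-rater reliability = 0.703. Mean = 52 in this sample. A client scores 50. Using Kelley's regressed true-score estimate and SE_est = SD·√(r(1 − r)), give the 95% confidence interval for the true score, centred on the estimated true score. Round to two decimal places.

T̂ = 0.703(50) + 0.297(52) ≈ 50.594
SE_est = 12.100·√[r(1 − r)] ≈ 5.529
CI = 50.594 ± 1.96 * 5.529 → [39.757, 61.431]

[39.76, 61.43]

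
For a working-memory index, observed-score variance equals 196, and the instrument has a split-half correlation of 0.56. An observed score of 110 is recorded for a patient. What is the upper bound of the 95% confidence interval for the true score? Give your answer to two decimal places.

σ = 196^(1/2) = 14.0000
Spearman-Brown: r = 2(0.56) / (1 + 0.56) = 1.1200 / 1.5600 ≈ 0.7179
The standard error of measurement is 14.0000*√(1 − 0.7179) ≈ 14.0000*0.5311 ≈ 7.4352.
Half-width = 1.96*7.4352 ≈ 14.5730
Upper limit = 110 + 14.5730 ≈ 124.5730

124.57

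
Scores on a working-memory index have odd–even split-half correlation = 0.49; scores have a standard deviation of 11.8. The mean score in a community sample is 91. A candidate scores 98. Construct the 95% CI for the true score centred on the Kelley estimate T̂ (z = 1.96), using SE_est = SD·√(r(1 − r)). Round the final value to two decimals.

Spearman-Brown: r = 2(0.49) / (1 + 0.49) = 0.9800 / 1.4900 ≈ 0.6577
T̂ = r·X + (1 − r)·M = 0.6577*98 + 0.3423*91 ≈ 64.4564 + 31.1477 ≈ 95.6040
SE_est = SD * √(r(1 − r)) = 11.8000 * √0.2251 ≈ 11.8000 * 0.4745 ≈ 5.5988
CI = 95.6040 ± 1.96 * 5.5988 → [84.6304, 106.5776]

[84.63, 106.58]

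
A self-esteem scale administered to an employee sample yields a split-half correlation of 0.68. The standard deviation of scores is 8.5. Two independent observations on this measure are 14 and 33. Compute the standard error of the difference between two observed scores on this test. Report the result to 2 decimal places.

r_full = 2·0.68 / (1 + 0.68) ≈ 0.8095
SEM = 8.5000 × √(1 − 0.8095) = 8.5000 × √0.1905 ≈ 8.5000 × 0.4364 ≈ 3.7097
Standard error of the difference = 3.7097·√2 ≈ 5.2463

5.25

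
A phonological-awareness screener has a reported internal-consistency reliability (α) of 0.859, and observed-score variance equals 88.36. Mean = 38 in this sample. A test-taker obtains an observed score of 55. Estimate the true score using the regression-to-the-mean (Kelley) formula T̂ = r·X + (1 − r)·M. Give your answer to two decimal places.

52.60

T̂ = 0.859(55) + 0.141(38) ≃ 52.603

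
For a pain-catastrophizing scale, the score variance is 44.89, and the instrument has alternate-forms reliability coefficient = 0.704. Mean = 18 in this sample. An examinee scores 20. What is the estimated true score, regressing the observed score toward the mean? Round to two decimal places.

19.41

T̂ = r·X + (1 − r)·M = 0.704·20 + 0.296·18 = 14.080 + 5.328 ≈ 19.408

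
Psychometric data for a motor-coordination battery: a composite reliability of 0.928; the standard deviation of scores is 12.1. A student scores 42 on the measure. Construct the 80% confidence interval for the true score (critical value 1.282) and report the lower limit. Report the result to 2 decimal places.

37.84

SEM = 12.100 * √(1 − 0.928) = 12.100 * √0.072 ≈ 12.100 * 0.268 ≈ 3.247
Half-width = 1.282*3.247 ≈ 4.162
Lower bound: 42 − 4.162 = 37.838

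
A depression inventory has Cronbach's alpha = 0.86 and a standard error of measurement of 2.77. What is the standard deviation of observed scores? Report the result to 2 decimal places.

SD = SEM / √(1 − r) = 2.77 / √0.1400 ≈ 2.77 / 0.3742 ≈ 7.4031

7.40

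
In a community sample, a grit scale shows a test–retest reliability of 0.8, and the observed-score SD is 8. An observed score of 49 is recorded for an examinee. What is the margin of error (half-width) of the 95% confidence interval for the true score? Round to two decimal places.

7.01

SEM = 8.0000 · √(1 − 0.8000) = 8.0000 · √0.2000 ≈ 8.0000 · 0.4472 ≈ 3.5777
Margin = 1.96 · 3.5777 ≈ 7.0123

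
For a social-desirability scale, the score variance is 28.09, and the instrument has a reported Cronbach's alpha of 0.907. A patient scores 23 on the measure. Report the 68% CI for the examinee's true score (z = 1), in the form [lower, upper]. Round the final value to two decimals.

[21.38, 24.62]

σ = 28.09^(1/2) = 5.3000
SEM = 5.3000 × √(1 − 0.9070) = 5.3000 × √0.0930 ≈ 5.3000 × 0.3050 ≈ 1.6163
1 × SEM ≈ 1.6163
Interval: (21.3837, 24.6163)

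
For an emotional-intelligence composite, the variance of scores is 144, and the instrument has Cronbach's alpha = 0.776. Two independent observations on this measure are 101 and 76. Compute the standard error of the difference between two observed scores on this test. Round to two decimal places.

8.03

SD = √144 = 12.0000
The standard error of measurement is 12.0000·√(1 − 0.7760) ≈ 12.0000·0.4733 ≈ 5.6794.
Standard error of the difference = 5.6794·√2 ≈ 8.0319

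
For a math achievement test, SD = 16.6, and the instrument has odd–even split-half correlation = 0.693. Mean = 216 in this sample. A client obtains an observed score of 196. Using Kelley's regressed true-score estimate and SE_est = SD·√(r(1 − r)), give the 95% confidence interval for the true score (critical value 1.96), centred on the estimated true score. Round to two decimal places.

r_full = 2·0.693 / (1 + 0.693) ≈ 0.81867
Estimated true score = 0.81867·196 + (1 − 0.81867)·216 ≈ 199.62670
SE_est = SD · √(r(1 − r)) = 16.60000 · √0.14845 ≈ 16.60000 · 0.38530 ≈ 6.39590
CI = 199.62670 ± 1.96 · 6.39590 → [187.09073, 212.16267]

[187.09, 212.16]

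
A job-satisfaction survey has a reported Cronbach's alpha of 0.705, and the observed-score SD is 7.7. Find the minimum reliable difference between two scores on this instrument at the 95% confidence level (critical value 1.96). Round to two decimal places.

11.59

The standard error of measurement is 7.7000*√(1 − 0.7050) ≈ 7.7000*0.5431 ≈ 4.1822.
SE_diff = SEM * √2 ≈ 4.1822 * 1.4142 ≈ 5.9145
Minimum reliable difference = 1.96 * SE_diff ≈ 1.96 * 5.9145 ≈ 11.5924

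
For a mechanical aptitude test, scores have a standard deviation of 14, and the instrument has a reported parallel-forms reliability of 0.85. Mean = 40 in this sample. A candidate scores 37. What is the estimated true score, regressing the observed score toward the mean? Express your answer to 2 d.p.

37.45

T̂ = r·X + (1 − r)·M = 0.85000·37 + 0.15000·40 = 31.45000 + 6.00000 ≈ 37.45000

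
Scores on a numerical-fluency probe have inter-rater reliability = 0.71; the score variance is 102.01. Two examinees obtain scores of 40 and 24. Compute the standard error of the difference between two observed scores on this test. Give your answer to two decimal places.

SD = √102.01 ≈ 10.100
The standard error of measurement is 10.100*√(1 − 0.710) ≈ 10.100*0.539 ≈ 5.439.
Standard error of the difference = 5.439·√2 ≈ 7.692

7.69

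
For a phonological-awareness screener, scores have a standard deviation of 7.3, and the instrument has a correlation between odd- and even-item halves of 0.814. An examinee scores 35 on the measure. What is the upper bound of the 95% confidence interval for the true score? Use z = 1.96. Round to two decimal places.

39.58

Full-length reliability (Spearman-Brown) = 2(0.814)/(1+0.814) ≃ 0.897
SEM = 7.300·√(1 − 0.897) ≃ 2.338
Margin = 1.96 · 2.338 ≃ 4.582
Upper bound: 35 + 4.582 = 39.582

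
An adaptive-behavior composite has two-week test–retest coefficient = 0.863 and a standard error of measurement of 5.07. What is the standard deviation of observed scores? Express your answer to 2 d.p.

13.70

SD = 5.07 / √(1 − 0.863) ≈ 13.698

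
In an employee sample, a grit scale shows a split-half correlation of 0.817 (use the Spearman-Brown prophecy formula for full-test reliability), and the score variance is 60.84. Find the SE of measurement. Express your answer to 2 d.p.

2.48

σ = 60.84^(1/2) = 7.8000
Spearman-Brown: r = 2(0.817) / (1 + 0.817) = 1.6340 / 1.8170 ≈ 0.8993
The standard error of measurement is 7.8000×√(1 − 0.8993) ≈ 7.8000×0.3174 ≈ 2.4754.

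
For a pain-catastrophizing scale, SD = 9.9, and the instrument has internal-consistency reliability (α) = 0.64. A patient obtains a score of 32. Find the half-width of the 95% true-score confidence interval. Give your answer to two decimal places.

11.64

SEM = 9.9000 · √(1 − 0.6400) = 9.9000 · √0.3600 ≈ 9.9000 · 0.6000 ≈ 5.9400
1.96 · SEM ≈ 11.6424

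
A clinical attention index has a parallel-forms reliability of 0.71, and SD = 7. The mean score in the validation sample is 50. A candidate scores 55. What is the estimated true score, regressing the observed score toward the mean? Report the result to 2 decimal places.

Estimated true score = 0.7100*55 + (1 − 0.7100)*50 ≃ 53.5500

53.55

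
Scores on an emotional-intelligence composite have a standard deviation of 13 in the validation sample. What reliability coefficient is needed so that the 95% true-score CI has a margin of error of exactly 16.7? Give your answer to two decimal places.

0.57

SEM needed = half-width / z = 16.7/1.96 ≈ 8.520
Required reliability = 1 − (SEM/SD)² = 1 − 0.430 ≈ 0.570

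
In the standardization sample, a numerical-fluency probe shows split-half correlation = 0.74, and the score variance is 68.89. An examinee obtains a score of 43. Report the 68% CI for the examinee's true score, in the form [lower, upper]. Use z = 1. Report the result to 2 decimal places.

[39.79, 46.21]

SD = √68.89 = 8.300
r_full = 2·0.74 / (1 + 0.74) ≈ 0.851
SEM = 8.300*√(1 − 0.851) ≈ 3.208
1 * SEM ≈ 3.208
CI = 43 ± 3.208 → [39.792, 46.208]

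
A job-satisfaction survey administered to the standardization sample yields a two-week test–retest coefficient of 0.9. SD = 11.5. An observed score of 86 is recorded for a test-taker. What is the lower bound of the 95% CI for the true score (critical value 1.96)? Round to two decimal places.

78.87

SEM = 11.5000·√(1 − 0.9000) ≈ 3.6366
Margin = 1.96 · 3.6366 ≈ 7.1278
Lower bound: 86 − 7.1278 = 78.8722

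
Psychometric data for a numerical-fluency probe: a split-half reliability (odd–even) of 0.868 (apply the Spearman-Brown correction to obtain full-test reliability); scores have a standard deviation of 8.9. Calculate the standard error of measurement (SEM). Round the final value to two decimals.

r_full = 2·0.868 / (1 + 0.868) ≈ 0.9293
SEM = 8.9000*√(1 − 0.9293) ≈ 2.3659

2.37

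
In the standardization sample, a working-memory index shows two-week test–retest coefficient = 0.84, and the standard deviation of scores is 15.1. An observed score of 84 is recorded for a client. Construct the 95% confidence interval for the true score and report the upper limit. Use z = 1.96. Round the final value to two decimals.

95.84

SEM = 15.100×√(1 − 0.840) ≃ 6.040
Half-width = 1.96×6.040 ≃ 11.838
Upper limit = 84 + 11.838 ≃ 95.838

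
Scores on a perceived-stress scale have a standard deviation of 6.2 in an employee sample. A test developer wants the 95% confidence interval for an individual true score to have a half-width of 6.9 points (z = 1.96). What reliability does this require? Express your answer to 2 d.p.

SEM needed = half-width / z = 6.9/1.96 ≈ 3.5204
r = 1 − (SEM / SD)² = 1 − (3.5204 / 6.2)² ≈ 1 − 0.3224 ≈ 0.6776

0.68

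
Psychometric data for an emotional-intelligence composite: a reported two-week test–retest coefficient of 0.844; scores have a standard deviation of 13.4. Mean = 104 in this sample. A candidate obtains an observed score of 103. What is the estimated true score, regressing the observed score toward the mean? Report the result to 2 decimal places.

T̂ = r·X + (1 − r)·M = 0.844*103 + 0.156*104 = 86.932 + 16.224 ≈ 103.156

103.16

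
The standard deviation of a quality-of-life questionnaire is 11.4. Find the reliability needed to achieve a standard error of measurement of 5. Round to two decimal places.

0.81

r = 1 − (5.0000/11.4)² ≃ 1 − 0.1924 ≃ 0.8076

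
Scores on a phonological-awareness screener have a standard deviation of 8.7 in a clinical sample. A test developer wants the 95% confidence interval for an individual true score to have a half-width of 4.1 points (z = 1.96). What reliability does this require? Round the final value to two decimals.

0.94

Required SEM = 4.1 / 1.96 ≈ 2.092
r = 1 − (2.092/8.7)² ≈ 1 − 0.058 ≈ 0.942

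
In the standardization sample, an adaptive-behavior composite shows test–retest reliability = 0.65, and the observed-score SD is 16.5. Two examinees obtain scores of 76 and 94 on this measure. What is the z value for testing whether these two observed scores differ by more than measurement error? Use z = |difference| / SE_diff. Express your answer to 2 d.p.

SEM = 16.500 * √(1 − 0.650) = 16.500 * √0.350 ≃ 16.500 * 0.592 ≃ 9.762
Standard error of the difference = 9.762·√2 ≃ 13.805
z = 18 / 13.805 ≃ 1.304

1.30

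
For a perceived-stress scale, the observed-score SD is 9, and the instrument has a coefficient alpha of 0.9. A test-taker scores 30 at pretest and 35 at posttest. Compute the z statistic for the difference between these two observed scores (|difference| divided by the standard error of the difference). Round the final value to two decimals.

The standard error of measurement is 9.0000×√(1 − 0.9000) ≈ 9.0000×0.3162 ≈ 2.8460.
Standard error of the difference = 2.8460·√2 ≈ 4.0249
z = |30 − 35| / 4.0249 = 5 / 4.0249 ≈ 1.2423

1.24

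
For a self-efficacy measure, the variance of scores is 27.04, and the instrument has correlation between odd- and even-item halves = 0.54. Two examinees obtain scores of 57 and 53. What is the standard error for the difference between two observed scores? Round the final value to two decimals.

σ = 27.04^(1/2) = 5.2000
Full-length reliability (Spearman-Brown) = 2(0.54)/(1+0.54) ≈ 0.7013
The standard error of measurement is 5.2000*√(1 − 0.7013) ≈ 5.2000*0.5465 ≈ 2.8420.
SE_diff = √2 * SEM ≈ 4.0192

4.02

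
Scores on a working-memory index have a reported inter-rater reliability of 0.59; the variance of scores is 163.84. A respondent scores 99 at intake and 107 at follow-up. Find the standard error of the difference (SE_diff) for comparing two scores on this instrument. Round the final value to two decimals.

11.59

SD = √163.84 ≈ 12.8000
SEM = 12.8000·√(1 − 0.5900) ≈ 8.1960
Standard error of the difference = 8.1960·√2 ≈ 11.5909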